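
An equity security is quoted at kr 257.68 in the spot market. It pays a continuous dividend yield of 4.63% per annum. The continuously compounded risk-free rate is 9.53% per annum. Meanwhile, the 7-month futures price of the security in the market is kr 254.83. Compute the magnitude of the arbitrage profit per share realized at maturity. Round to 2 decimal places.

Fair futures: F* = S·e^(carry·T), with carry = (r − q) = 0.0953 − 0.0463 = 0.0490
F* = 257.68 · e^(0.0490 × 7/12) = 257.68 · e^0.028583 = 257.68 × 1.028995 = kr 265.1514
Market kr 254.83 < fair kr 265.1514: forward underpriced → reverse cash-and-carry (short spot, go long the forward).
At maturity, profit = |F_mkt − F*| = |254.83 − 265.1514| = kr 10.32 per share

kr 10.32 per share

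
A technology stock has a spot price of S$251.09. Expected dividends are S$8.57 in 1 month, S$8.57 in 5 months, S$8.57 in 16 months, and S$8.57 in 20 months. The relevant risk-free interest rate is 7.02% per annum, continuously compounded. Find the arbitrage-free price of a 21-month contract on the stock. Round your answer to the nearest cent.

PV(dividends) I = 8.57·e^(−0.0702·1/12) + 8.57·e^(−0.0702·5/12) + 8.57·e^(−0.0702·16/12) + 8.57·e^(−0.0702·20/12)
I = 8.5200 + 8.3230 + 7.8042 + 7.6237 = 32.2709
F = (S − I)·e^(rT) = (251.09 − 32.2709) · e^(0.0702·21/12)
= 218.8191 · e^0.122850 = 218.8191 × 1.130715 = S$247.42

S$247.42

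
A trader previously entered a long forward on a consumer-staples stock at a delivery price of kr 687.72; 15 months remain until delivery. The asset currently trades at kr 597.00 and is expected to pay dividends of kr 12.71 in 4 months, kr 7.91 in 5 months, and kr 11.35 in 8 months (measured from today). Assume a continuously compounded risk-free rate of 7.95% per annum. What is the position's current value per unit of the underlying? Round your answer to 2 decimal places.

-kr 56.46

PV(remaining dividends) I = 12.71·e^(−0.0795·4/12) + 7.91·e^(−0.0795·5/12) + 11.35·e^(−0.0795·8/12) = 30.7940
Current forward F = (S − I)·e^(rT) = (597.00 − 30.7940)·e^(0.0795·15/12) = 566.2060 × 1.104480 = 625.3632
Value (long) = (F − K)·e^(−rT) = (625.3632 − 687.72) × 0.905403 = -56.4580
Value = -kr 56.46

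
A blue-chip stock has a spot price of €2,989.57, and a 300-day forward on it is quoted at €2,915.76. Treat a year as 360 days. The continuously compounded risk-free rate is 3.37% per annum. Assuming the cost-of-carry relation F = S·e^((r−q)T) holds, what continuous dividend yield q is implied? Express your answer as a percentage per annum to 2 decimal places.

6.37%

From F = S·e^((r−q)T): (r − q) = ln(F/S)/T
ln(2915.76/2989.57) = ln(0.975311) = -0.024999
(r − q) = -0.024999 / (300/360) = -0.029999
q = r − ln(F/S)/T = 0.0337 + 0.029999 = 0.063699
q = 6.37%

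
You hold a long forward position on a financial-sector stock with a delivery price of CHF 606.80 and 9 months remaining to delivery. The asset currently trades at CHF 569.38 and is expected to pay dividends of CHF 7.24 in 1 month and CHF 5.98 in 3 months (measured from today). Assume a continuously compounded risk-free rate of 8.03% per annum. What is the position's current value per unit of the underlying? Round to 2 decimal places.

-CHF 15.01

PV(remaining dividends) I = 7.24·e^(−0.0803·1/12) + 5.98·e^(−0.0803·3/12) = 13.0529
Current forward F = (S − I)·e^(rT) = (569.38 − 13.0529)·e^(0.0803·9/12) = 556.3271 × 1.062075 = 590.8611
Value (long) = (F − K)·e^(−rT) = (590.8611 − 606.80) × 0.941553 = -15.0073
Value = -CHF 15.01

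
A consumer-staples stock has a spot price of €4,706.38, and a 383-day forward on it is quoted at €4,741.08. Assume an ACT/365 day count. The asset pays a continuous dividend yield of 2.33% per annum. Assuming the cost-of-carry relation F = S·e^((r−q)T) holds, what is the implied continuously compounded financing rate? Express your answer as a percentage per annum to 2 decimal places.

3.03%

From F = S·e^((r−q)T): (r − q) = ln(F/S)/T
ln(4741.08/4706.38) = ln(1.007373) = 0.007346
(r − q) = 0.007346 / (383/365) = 0.007001
r = ln(F/S)/T + q = 0.007001 + 0.0233 = 0.030301
r = 3.03%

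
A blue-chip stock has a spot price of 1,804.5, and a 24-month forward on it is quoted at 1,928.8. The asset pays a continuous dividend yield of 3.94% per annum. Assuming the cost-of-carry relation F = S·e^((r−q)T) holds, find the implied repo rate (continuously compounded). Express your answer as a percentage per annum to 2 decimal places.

7.27%

From F = S·e^((r−q)T): (r − q) = ln(F/S)/T
ln(1928.8/1804.5) = ln(1.068883) = 0.066614
(r − q) = 0.066614 / (24/12) = 0.033307
r = ln(F/S)/T + q = 0.033307 + 0.0394 = 0.072707
r = 7.27%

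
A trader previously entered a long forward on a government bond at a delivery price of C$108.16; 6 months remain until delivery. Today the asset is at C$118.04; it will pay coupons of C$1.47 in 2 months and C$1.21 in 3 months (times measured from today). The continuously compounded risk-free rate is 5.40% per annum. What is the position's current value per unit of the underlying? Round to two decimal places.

PV(remaining coupons) I = 1.47·e^(−0.0540·2/12) + 1.21·e^(−0.0540·3/12) = 2.6506
Current forward F = (S − I)·e^(rT) = (118.04 − 2.6506)·e^(0.0540·6/12) = 115.3894 × 1.027368 = 118.5474
Value (long) = (F − K)·e^(−rT) = (118.5474 − 108.16) × 0.973361 = 10.1107
Value = C$10.11

C$10.11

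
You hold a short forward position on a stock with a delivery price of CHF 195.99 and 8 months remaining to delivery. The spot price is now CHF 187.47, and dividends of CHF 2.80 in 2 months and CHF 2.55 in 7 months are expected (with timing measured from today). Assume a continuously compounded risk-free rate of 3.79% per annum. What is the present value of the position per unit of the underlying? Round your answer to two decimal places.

CHF 8.91

PV(remaining dividends) I = 2.80·e^(−0.0379·2/12) + 2.55·e^(−0.0379·7/12) = 5.2766
Current forward F = (S − I)·e^(rT) = (187.47 − 5.2766)·e^(0.0379·8/12) = 182.1934 × 1.025589 = 186.8555
Value (long) = (F − K)·e^(−rT) = (186.8555 − 195.99) × 0.975050 = -8.9066
Short position value = −(long value) = CHF 8.91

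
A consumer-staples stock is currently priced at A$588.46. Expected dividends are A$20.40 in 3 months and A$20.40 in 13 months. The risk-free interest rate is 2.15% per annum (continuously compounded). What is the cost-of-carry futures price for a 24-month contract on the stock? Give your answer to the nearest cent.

A$572.33

PV(dividends) I = 20.40·e^(−0.0215·3/12) + 20.40·e^(−0.0215·13/12)
I = 20.2906 + 19.9303 = 40.2209
F = (S − I)·e^(rT) = (588.46 − 40.2209) · e^(0.0215·24/12)
= 548.2391 · e^0.043000 = 548.2391 × 1.043938 = A$572.33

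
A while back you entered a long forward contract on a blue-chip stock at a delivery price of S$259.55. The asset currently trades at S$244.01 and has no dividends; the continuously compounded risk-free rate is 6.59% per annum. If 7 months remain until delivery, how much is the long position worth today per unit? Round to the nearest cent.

Current fair forward for the remaining 7 months: F = S·e^(r·T), r = 0.0659
F = 244.01 · e^(0.0659 × 7/12) = 244.01 × 1.039190 = 253.5728
Value of long forward = (F − K)·e^(−rT) = (253.5728 − 259.55) · e^(−0.0659·7/12)
= -5.9772 × 0.962288 = -5.75

-S$5.75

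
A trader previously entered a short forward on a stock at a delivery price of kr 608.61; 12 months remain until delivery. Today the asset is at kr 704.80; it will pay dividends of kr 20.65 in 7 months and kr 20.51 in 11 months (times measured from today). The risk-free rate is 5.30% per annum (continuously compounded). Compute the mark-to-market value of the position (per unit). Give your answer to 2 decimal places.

-kr 88.05

PV(remaining dividends) I = 20.65·e^(−0.0530·7/12) + 20.51·e^(−0.0530·11/12) = 39.5587
Current forward F = (S − I)·e^(rT) = (704.80 − 39.5587)·e^(0.0530·12/12) = 665.2413 × 1.054430 = 701.4504
Value (long) = (F − K)·e^(−rT) = (701.4504 − 608.61) × 0.948380 = 88.0480
Short position value = −(long value) = -kr 88.05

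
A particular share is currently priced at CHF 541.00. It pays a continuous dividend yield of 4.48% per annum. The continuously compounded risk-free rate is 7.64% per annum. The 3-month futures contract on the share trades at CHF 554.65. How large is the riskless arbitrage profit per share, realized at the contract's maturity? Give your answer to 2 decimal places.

Fair futures: F* = S·e^(carry·T), with carry = (r − q) = 0.0764 − 0.0448 = 0.0316
F* = 541.00 · e^(0.0316 × 3/12) = 541.00 · e^0.007900 = 541.00 × 1.007931 = CHF 545.2907
Market CHF 554.65 > fair CHF 545.2907: forward overpriced → cash-and-carry (buy spot, short the forward).
At maturity, profit = |F_mkt − F*| = |554.65 − 545.2907| = CHF 9.36 per share

CHF 9.36 per share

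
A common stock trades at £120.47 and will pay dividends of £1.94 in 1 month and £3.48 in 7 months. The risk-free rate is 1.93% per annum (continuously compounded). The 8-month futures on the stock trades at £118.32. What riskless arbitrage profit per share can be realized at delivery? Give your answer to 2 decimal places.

PV(dividends) I = 1.94·e^(−0.0193·1/12) + 3.48·e^(−0.0193·7/12) = 5.3779
Fair futures F* = (S − I)·e^(rT) = (120.47 − 5.3779)·e^0.012867 = 115.0921 × 1.012950 = 116.5825
Market £118.32 > fair 116.5825: forward overpriced → cash-and-carry (borrow at r, buy the stock and collect the dividends, short the forward).
Profit at T = |F_mkt − F*| = |118.32 − 116.5825| = £1.74 per share

£1.74 per share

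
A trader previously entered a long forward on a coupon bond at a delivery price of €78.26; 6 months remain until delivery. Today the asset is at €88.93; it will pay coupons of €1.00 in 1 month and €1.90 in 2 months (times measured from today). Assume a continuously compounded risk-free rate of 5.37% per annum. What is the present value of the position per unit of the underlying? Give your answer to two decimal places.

PV(remaining coupons) I = 1.00·e^(−0.0537·1/12) + 1.90·e^(−0.0537·2/12) = 2.8786
Current forward F = (S − I)·e^(rT) = (88.93 − 2.8786)·e^(0.0537·6/12) = 86.0514 × 1.027214 = 88.3932
Value (long) = (F − K)·e^(−rT) = (88.3932 − 78.26) × 0.973507 = 9.8647
Value = €9.86

€9.86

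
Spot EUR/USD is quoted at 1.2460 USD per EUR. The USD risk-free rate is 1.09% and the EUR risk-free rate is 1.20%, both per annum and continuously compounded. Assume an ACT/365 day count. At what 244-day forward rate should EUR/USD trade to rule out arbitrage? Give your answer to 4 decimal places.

1.2451

F = S·e^((r_USD − r_EUR)T) = 1.2460 · e^((0.0109 − 0.0120) × 244/365)
= 1.2460 · e^-0.000735 = 1.2460 × 0.999265
F = 1.2451 USD per EUR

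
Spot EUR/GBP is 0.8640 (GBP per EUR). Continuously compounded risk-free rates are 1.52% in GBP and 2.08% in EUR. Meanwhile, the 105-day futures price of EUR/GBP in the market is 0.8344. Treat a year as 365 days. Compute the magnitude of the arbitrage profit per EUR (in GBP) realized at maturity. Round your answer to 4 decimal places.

0.0282 per EUR (in GBP)

Fair futures: F* = S·e^(carry·T), with carry = (r_GBP − r_EUR) = 0.0152 − 0.0208 = -0.0056
F* = 0.8640 · e^(-0.0056 × 105/365) = 0.8640 · e^-0.001611 = 0.8640 × 0.998390 = 0.8626
Market 0.8344 < fair 0.8626: forward underpriced → reverse cash-and-carry (short spot, go long the forward).
At maturity, profit = |F_mkt − F*| = |0.8344 − 0.8626| = 0.0282 per EUR (in GBP)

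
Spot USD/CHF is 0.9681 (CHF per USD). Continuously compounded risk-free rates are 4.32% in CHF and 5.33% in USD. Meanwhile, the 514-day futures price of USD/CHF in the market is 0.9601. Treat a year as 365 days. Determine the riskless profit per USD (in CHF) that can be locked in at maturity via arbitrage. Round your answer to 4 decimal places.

0.0057 per USD (in CHF)

Fair futures: F* = S·e^(carry·T), with carry = (r_CHF − r_USD) = 0.0432 − 0.0533 = -0.0101
F* = 0.9681 · e^(-0.0101 × 514/365) = 0.9681 · e^-0.014223 = 0.9681 × 0.985878 = 0.9544
Market 0.9601 > fair 0.9544: forward overpriced → cash-and-carry (buy spot, short the forward).
At maturity, profit = |F_mkt − F*| = |0.9601 − 0.9544| = 0.0057 per USD (in CHF)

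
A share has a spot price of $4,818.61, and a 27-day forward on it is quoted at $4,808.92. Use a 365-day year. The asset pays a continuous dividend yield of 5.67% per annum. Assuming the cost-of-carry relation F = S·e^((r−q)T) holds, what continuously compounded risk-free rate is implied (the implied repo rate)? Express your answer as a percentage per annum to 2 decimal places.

From F = S·e^((r−q)T): (r − q) = ln(F/S)/T
ln(4808.92/4818.61) = ln(0.997989) = -0.002013
(r − q) = -0.002013 / (27/365) = -0.027213
r = ln(F/S)/T + q = -0.027213 + 0.0567 = 0.029487
r = 2.95%

2.95%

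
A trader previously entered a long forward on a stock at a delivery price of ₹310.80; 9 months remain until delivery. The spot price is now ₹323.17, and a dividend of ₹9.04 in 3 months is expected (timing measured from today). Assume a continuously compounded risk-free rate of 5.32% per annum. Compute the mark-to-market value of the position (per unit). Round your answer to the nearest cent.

PV(remaining dividends) I = 9.04·e^(−0.0532·3/12) = 8.9206
Current forward F = (S − I)·e^(rT) = (323.17 − 8.9206)·e^(0.0532·9/12) = 314.2494 × 1.040707 = 327.0416
Value (long) = (F − K)·e^(−rT) = (327.0416 − 310.80) × 0.960886 = 15.6063
Value = ₹15.61

₹15.61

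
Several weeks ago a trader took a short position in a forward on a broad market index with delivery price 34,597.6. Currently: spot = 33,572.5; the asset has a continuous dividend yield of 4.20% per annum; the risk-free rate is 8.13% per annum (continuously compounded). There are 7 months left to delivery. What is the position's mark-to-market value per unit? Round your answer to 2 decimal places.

Current fair forward for the remaining 7 months: F = S·e^((r − q)·T), (r − q) = 0.0813 − 0.0420 = 0.0393
F = 33572.5 · e^(0.0393 × 7/12) = 33572.5 × 1.02318980 = 34351.0396
Value of long forward = (F − K)·e^(−rT) = (34351.0396 − 34597.6) · e^(−0.0813·7/12)
= -246.5604 × 0.95368200 = -235.14
Short position value = −(long value) = 235.14

235.14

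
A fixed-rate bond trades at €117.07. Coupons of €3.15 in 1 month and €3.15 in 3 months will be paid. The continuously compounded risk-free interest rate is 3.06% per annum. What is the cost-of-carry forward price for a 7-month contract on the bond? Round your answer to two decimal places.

PV(coupons) I = 3.15·e^(−0.0306·1/12) + 3.15·e^(−0.0306·3/12)
I = 3.1420 + 3.1260 = 6.2680
F = (S − I)·e^(rT) = (117.07 − 6.2680) · e^(0.0306·7/12)
= 110.8020 · e^0.017850 = 110.8020 × 1.018010 = €112.80

€112.80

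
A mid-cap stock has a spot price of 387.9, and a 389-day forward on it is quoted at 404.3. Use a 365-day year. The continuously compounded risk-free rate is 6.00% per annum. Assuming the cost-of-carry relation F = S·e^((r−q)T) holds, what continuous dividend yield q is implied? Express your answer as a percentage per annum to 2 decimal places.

2.11%

From F = S·e^((r−q)T): (r − q) = ln(F/S)/T
ln(404.3/387.9) = ln(1.042279) = 0.041410
(r − q) = 0.041410 / (389/365) = 0.038855
q = r − ln(F/S)/T = 0.0600 − 0.038855 = 0.021145
q = 2.11%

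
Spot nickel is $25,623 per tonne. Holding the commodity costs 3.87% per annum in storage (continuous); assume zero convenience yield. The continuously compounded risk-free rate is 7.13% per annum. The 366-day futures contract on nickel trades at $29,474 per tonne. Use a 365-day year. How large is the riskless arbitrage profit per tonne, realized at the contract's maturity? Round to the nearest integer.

$863 per tonne

Fair futures: F* = S·e^(carry·T), with carry = (r + u) = 0.0713 + 0.0387 = 0.1100
F* = 25623 · e^(0.1100 × 366/365) = 25623 · e^0.110301 = 25623 × 1.116614 = $28611.0005
Market $29474 > fair $28611.0005: forward overpriced → cash-and-carry (buy spot, short the forward).
At maturity, profit = |F_mkt − F*| = |29474 − 28611.0005| = $863 per tonne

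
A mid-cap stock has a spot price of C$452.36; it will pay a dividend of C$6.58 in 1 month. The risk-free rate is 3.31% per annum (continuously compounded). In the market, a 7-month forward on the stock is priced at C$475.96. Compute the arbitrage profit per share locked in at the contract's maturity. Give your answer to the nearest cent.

C$21.47 per share

PV(dividends) I = 6.58·e^(−0.0331·1/12) = 6.5619
Fair forward F* = (S − I)·e^(rT) = (452.36 − 6.5619)·e^0.019308 = 445.7981 × 1.019496 = 454.4894
Market C$475.96 > fair 454.4894: forward overpriced → cash-and-carry (borrow at r, buy the stock and collect the dividends, short the forward).
Profit at T = |F_mkt − F*| = |475.96 − 454.4894| = C$21.47 per share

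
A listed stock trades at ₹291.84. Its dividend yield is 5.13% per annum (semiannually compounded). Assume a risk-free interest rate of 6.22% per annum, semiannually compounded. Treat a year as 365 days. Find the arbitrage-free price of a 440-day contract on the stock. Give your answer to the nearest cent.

₹295.59

F = S · (1+r/2)^(2T) / (1+q/2)^(2T)
= 291.84 × 1.076633 / 1.062964 = 291.84 × 1.012859
F = ₹295.59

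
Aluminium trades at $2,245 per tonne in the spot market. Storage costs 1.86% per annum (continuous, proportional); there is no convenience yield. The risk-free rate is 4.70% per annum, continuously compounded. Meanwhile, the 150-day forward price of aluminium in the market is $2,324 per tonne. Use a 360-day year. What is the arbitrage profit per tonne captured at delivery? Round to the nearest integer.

$17 per tonne

Fair forward: F* = S·e^(carry·T), with carry = (r + u) = 0.0470 + 0.0186 = 0.0656
F* = 2245 · e^(0.0656 × 150/360) = 2245 · e^0.027333 = 2245 × 1.027710 = $2307.2089
Market $2324 > fair $2307.2089: forward overpriced → cash-and-carry (buy spot, short the forward).
At maturity, profit = |F_mkt − F*| = |2324 − 2307.2089| = $17 per tonne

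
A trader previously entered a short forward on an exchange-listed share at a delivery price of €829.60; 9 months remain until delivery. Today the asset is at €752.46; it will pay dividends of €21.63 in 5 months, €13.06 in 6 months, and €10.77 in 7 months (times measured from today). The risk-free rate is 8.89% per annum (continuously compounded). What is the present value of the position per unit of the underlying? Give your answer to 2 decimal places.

€67.19

PV(remaining dividends) I = 21.63·e^(−0.0889·5/12) + 13.06·e^(−0.0889·6/12) + 10.77·e^(−0.0889·7/12) = 43.5614
Current forward F = (S − I)·e^(rT) = (752.46 − 43.5614)·e^(0.0889·9/12) = 708.8986 × 1.068948 = 757.7757
Value (long) = (F − K)·e^(−rT) = (757.7757 − 829.60) × 0.935499 = -67.1916
Short position value = −(long value) = €67.19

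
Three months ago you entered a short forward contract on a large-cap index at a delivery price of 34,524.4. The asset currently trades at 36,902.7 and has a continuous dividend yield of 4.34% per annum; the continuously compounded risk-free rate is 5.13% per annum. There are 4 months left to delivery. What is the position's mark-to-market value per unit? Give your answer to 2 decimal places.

-2433.63

Current fair forward for the remaining 4 months: F = S·e^((r − q)·T), (r − q) = 0.0513 − 0.0434 = 0.0079
F = 36902.7 · e^(0.0079 × 4/12) = 36902.7 × 1.00263680 = 37000.0050
Value of long forward = (F − K)·e^(−rT) = (37000.0050 − 34524.4) · e^(−0.0513·4/12)
= 2475.6050 × 0.98304538 = 2433.63
Short position value = −(long value) = -2433.63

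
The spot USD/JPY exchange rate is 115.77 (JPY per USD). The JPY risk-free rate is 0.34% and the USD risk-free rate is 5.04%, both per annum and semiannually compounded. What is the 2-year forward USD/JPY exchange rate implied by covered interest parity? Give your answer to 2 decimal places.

By covered interest parity, F = S · (1+r_JPY/2)^(2T) / (1+r_USD/2)^(2T)
= 115.77 × 1.006817 / 1.104675 = 115.77 × 0.911415
F = 105.51 JPY per USD

105.51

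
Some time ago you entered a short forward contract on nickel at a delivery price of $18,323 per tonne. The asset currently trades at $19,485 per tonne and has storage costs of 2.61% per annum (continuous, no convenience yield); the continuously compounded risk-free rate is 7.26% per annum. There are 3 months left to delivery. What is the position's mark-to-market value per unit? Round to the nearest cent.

Current fair forward for the remaining 3 months: F = S·e^((r + u)·T), (r + u) = 0.0726 + 0.0261 = 0.0987
F = 19485 · e^(0.0987 × 3/12) = 19485 × 1.02498195 = 19971.7733
Value of long forward = (F − K)·e^(−rT) = (19971.7733 − 18323) · e^(−0.0726·3/12)
= 1648.7733 × 0.98201372 = 1619.12
Short position value = −(long value) = -$1619.12

-$1619.12 per tonne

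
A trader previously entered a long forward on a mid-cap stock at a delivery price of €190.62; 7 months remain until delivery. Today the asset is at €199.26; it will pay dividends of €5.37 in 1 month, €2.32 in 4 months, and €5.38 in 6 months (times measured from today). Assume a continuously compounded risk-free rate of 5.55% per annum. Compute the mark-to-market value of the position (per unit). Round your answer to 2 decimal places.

PV(remaining dividends) I = 5.37·e^(−0.0555·1/12) + 2.32·e^(−0.0555·4/12) + 5.38·e^(−0.0555·6/12) = 12.8555
Current forward F = (S − I)·e^(rT) = (199.26 − 12.8555)·e^(0.0555·7/12) = 186.4045 × 1.032905 = 192.5381
Value (long) = (F − K)·e^(−rT) = (192.5381 − 190.62) × 0.968143 = 1.8570
Value = €1.86

€1.86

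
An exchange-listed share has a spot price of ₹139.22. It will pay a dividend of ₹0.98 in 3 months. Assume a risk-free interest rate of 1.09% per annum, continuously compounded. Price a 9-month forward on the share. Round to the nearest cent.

₹139.38

PV(dividends) I = 0.98·e^(−0.0109·3/12)
I = 0.9773
F = (S − I)·e^(rT) = (139.22 − 0.9773) · e^(0.0109·9/12)
= 138.2427 · e^0.008175 = 138.2427 × 1.008209 = ₹139.38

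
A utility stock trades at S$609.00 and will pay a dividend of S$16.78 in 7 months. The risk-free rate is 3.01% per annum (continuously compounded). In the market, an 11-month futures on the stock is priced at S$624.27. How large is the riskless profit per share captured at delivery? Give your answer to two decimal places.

S$15.18 per share

PV(dividends) I = 16.78·e^(−0.0301·7/12) = 16.4879
Fair futures F* = (S − I)·e^(rT) = (609.00 − 16.4879)·e^0.027592 = 592.5121 × 1.027976 = 609.0882
Market S$624.27 > fair 609.0882: forward overpriced → cash-and-carry (borrow at r, buy the stock and collect the dividends, short the forward).
Profit at T = |F_mkt − F*| = |624.27 − 609.0882| = S$15.18 per share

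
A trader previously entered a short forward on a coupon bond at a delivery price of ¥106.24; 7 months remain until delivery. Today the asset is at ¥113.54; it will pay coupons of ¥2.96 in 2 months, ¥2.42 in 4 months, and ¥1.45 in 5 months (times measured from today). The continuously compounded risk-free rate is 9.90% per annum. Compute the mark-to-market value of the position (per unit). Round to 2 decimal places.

-¥6.62

PV(remaining coupons) I = 2.96·e^(−0.0990·2/12) + 2.42·e^(−0.0990·4/12) + 1.45·e^(−0.0990·5/12) = 6.6444
Current forward F = (S − I)·e^(rT) = (113.54 − 6.6444)·e^(0.0990·7/12) = 106.8956 × 1.059450 = 113.2505
Value (long) = (F − K)·e^(−rT) = (113.2505 − 106.24) × 0.943886 = 6.6171
Short position value = −(long value) = -¥6.62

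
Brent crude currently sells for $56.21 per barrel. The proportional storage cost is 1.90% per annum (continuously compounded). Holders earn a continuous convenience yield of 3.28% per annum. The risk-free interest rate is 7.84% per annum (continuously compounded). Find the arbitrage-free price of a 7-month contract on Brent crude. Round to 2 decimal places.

$58.37 per barrel

Net carry = r + u − y = 0.0784 + 0.0190 − 0.0328 = 0.0646
F = S·e^((r+u−y)T) = 56.21 · e^(0.0646 × 7/12) = 56.21 · e^0.037683
= 56.21 × 1.038402 = $58.37 per barrel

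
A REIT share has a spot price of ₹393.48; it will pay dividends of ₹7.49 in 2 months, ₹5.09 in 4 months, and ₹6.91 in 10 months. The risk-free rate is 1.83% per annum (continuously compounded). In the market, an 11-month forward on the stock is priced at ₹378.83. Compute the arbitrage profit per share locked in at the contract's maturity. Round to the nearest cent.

PV(dividends) I = 7.49·e^(−0.0183·2/12) + 5.09·e^(−0.0183·4/12) + 6.91·e^(−0.0183·10/12) = 19.3317
Fair forward F* = (S − I)·e^(rT) = (393.48 − 19.3317)·e^0.016775 = 374.1483 × 1.016916 = 380.4774
Market ₹378.83 < fair 380.4774: forward underpriced → reverse cash-and-carry (short the stock, invest proceeds at r, pay the dividends, go long the forward).
Profit at T = |F_mkt − F*| = |378.83 − 380.4774| = ₹1.65 per share

₹1.65 per share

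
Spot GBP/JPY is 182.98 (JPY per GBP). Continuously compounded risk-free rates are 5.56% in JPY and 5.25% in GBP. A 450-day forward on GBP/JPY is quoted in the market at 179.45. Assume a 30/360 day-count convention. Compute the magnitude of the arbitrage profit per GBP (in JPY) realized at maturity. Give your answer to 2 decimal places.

4.24 per GBP (in JPY)

Fair forward: F* = S·e^(carry·T), with carry = (r_JPY − r_GBP) = 0.0556 − 0.0525 = 0.0031
F* = 182.98 · e^(0.0031 × 450/360) = 182.98 · e^0.003875 = 182.98 × 1.003883 = 183.6905
Market 179.45 < fair 183.6905: forward underpriced → reverse cash-and-carry (short spot, go long the forward).
At maturity, profit = |F_mkt − F*| = |179.45 − 183.6905| = 4.24 per GBP (in JPY)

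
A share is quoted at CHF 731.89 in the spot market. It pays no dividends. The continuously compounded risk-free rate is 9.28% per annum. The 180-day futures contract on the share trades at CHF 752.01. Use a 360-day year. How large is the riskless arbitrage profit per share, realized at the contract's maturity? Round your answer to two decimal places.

Fair futures: F* = S·e^(carry·T), with carry = r = 0.0928
F* = 731.89 · e^(0.0928 × 180/360) = 731.89 · e^0.046400 = 731.89 × 1.047493 = CHF 766.6497
Market CHF 752.01 < fair CHF 766.6497: forward underpriced → reverse cash-and-carry (short spot, go long the forward).
At maturity, profit = |F_mkt − F*| = |752.01 − 766.6497| = CHF 14.64 per share

CHF 14.64 per share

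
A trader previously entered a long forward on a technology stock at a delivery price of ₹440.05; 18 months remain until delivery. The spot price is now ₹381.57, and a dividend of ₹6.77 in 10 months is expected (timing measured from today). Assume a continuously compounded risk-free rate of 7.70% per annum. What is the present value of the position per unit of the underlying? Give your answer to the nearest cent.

PV(remaining dividends) I = 6.77·e^(−0.0770·10/12) = 6.3492
Current forward F = (S − I)·e^(rT) = (381.57 − 6.3492)·e^(0.0770·18/12) = 375.2208 × 1.122435 = 421.1610
Value (long) = (F − K)·e^(−rT) = (421.1610 − 440.05) × 0.890921 = -16.8286
Value = -₹16.83

-₹16.83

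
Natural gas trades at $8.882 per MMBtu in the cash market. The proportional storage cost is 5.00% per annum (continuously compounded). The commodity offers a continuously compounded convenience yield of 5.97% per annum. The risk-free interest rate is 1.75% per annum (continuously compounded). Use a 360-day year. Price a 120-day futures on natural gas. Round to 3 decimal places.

Net carry = r + u − y = 0.0175 + 0.0500 − 0.0597 = 0.0078
F = S·e^((r+u−y)T) = 8.882 · e^(0.0078 × 120/360) = 8.882 · e^0.002600
= 8.882 × 1.002603 = $8.905 per MMBtu

$8.905 per MMBtu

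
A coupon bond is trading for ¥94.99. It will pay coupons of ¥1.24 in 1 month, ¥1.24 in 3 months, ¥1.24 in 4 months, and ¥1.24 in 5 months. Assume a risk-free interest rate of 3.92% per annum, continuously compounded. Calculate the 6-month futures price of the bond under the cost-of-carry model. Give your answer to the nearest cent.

PV(coupons) I = 1.24·e^(−0.0392·1/12) + 1.24·e^(−0.0392·3/12) + 1.24·e^(−0.0392·4/12) + 1.24·e^(−0.0392·5/12)
I = 1.2360 + 1.2279 + 1.2239 + 1.2199 = 4.9077
F = (S − I)·e^(rT) = (94.99 − 4.9077) · e^(0.0392·6/12)
= 90.0823 · e^0.019600 = 90.0823 × 1.019793 = ¥91.87

¥91.87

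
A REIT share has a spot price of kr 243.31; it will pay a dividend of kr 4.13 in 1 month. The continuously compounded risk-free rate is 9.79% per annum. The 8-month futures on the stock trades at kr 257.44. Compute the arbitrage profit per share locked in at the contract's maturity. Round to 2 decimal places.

PV(dividends) I = 4.13·e^(−0.0979·1/12) = 4.0964
Fair futures F* = (S − I)·e^(rT) = (243.31 − 4.0964)·e^0.065267 = 239.2136 × 1.067444 = 255.3471
Market kr 257.44 > fair 255.3471: forward overpriced → cash-and-carry (borrow at r, buy the stock and collect the dividends, short the forward).
Profit at T = |F_mkt − F*| = |257.44 − 255.3471| = kr 2.09 per share

kr 2.09 per share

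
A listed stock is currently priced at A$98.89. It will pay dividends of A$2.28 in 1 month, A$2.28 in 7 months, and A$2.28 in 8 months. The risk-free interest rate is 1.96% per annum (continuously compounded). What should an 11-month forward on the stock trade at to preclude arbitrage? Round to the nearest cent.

PV(dividends) I = 2.28·e^(−0.0196·1/12) + 2.28·e^(−0.0196·7/12) + 2.28·e^(−0.0196·8/12)
I = 2.2763 + 2.2541 + 2.2504 = 6.7808
F = (S − I)·e^(rT) = (98.89 − 6.7808) · e^(0.0196·11/12)
= 92.1092 · e^0.017967 = 92.1092 × 1.018129 = A$93.78

A$93.78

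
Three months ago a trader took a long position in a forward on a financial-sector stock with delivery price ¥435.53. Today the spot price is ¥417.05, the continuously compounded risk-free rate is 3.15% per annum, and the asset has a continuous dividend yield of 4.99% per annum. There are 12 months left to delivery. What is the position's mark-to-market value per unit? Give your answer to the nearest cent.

Current fair forward for the remaining 12 months: F = S·e^((r − q)·T), (r − q) = 0.0315 − 0.0499 = -0.0184
F = 417.05 · e^(-0.0184 × 12/12) = 417.05 × 0.981768 = 409.4463
Value of long forward = (F − K)·e^(−rT) = (409.4463 − 435.53) · e^(−0.0315·12/12)
= -26.0837 × 0.968991 = -25.27

-¥25.27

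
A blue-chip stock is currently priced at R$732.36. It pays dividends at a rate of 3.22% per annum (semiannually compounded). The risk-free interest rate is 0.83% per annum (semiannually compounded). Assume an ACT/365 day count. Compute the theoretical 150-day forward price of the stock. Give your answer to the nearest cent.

F = S · (1+r/2)^(2T) / (1+q/2)^(2T)
= 732.36 × 1.003410 / 1.013214 = 732.36 × 0.990324
F = R$725.27

R$725.27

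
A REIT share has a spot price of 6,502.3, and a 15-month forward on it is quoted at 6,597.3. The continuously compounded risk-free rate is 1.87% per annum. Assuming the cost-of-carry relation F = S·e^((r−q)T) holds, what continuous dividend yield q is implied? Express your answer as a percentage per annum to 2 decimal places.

0.71%

From F = S·e^((r−q)T): (r − q) = ln(F/S)/T
ln(6597.3/6502.3) = ln(1.014610) = 0.014504
(r − q) = 0.014504 / (15/12) = 0.011603
q = r − ln(F/S)/T = 0.0187 − 0.011603 = 0.007097
q = 0.71%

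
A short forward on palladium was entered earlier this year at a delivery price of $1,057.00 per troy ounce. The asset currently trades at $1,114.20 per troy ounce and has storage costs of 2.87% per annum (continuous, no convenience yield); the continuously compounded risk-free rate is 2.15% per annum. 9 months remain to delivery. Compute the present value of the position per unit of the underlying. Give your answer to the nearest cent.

-$98.35 per troy ounce

Current fair forward for the remaining 9 months: F = S·e^((r + u)·T), (r + u) = 0.0215 + 0.0287 = 0.0502
F = 1114.20 · e^(0.0502 × 9/12) = 1114.20 × 1.03836774 = 1156.9493
Value of long forward = (F − K)·e^(−rT) = (1156.9493 − 1057.00) · e^(−0.0215·9/12)
= 99.9493 × 0.98400431 = 98.35
Short position value = −(long value) = -$98.35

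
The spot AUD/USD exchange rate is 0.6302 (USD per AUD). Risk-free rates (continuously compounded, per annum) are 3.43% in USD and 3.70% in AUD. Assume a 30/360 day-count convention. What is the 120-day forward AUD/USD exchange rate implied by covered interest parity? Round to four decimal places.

0.6296

F = S·e^((r_USD − r_AUD)T) = 0.6302 · e^((0.0343 − 0.0370) × 120/360)
= 0.6302 · e^-0.000900 = 0.6302 × 0.999100
F = 0.6296 USD per AUD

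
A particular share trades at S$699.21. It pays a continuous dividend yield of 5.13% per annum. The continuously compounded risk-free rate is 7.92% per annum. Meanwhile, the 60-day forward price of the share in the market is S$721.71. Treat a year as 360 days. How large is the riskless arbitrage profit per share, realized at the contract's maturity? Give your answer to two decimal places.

S$19.24 per share

Fair forward: F* = S·e^(carry·T), with carry = (r − q) = 0.0792 − 0.0513 = 0.0279
F* = 699.21 · e^(0.0279 × 60/360) = 699.21 · e^0.004650 = 699.21 × 1.004661 = S$702.4690
Market S$721.71 > fair S$702.4690: forward overpriced → cash-and-carry (buy spot, short the forward).
At maturity, profit = |F_mkt − F*| = |721.71 − 702.4690| = S$19.24 per share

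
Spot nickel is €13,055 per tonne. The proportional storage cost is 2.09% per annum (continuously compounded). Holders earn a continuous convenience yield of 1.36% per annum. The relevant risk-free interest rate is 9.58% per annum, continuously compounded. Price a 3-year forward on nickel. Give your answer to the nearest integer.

Net carry = r + u − y = 0.0958 + 0.0209 − 0.0136 = 0.1031
F = S·e^((r+u−y)T) = 13055 · e^(0.1031 × 3) = 13055 · e^0.309300
= 13055 × 1.362471 = €17,787 per tonne

€17,787 per tonne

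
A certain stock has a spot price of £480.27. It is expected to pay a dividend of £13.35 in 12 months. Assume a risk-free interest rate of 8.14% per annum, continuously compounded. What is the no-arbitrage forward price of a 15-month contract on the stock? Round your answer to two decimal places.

£518.09

PV(dividends) I = 13.35·e^(−0.0814·12/12)
I = 12.3064
F = (S − I)·e^(rT) = (480.27 − 12.3064) · e^(0.0814·15/12)
= 467.9636 · e^0.101750 = 467.9636 × 1.107107 = £518.09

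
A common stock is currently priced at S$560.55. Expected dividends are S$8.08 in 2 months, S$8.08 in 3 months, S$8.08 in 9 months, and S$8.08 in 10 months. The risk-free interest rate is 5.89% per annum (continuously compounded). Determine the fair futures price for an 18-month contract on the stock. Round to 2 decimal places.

S$578.04

PV(dividends) I = 8.08·e^(−0.0589·2/12) + 8.08·e^(−0.0589·3/12) + 8.08·e^(−0.0589·9/12) + 8.08·e^(−0.0589·10/12)
I = 8.0011 + 7.9619 + 7.7308 + 7.6930 = 31.3868
F = (S − I)·e^(rT) = (560.55 − 31.3868) · e^(0.0589·18/12)
= 529.1632 · e^0.088350 = 529.1632 × 1.092370 = S$578.04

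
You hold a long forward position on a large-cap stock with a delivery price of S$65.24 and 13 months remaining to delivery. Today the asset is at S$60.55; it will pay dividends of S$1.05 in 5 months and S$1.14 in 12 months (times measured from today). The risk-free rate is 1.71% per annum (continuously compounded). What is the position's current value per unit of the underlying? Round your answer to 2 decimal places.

PV(remaining dividends) I = 1.05·e^(−0.0171·5/12) + 1.14·e^(−0.0171·12/12) = 2.1632
Current forward F = (S − I)·e^(rT) = (60.55 − 2.1632)·e^(0.0171·13/12) = 58.3868 × 1.018698 = 59.4785
Value (long) = (F − K)·e^(−rT) = (59.4785 − 65.24) × 0.981646 = -5.6558
Value = -S$5.66

-S$5.66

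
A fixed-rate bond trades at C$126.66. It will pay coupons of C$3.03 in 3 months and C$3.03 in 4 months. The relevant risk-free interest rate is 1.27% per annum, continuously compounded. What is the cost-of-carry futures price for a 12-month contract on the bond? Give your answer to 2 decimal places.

C$122.16

PV(coupons) I = 3.03·e^(−0.0127·3/12) + 3.03·e^(−0.0127·4/12)
I = 3.0204 + 3.0172 = 6.0376
F = (S − I)·e^(rT) = (126.66 − 6.0376) · e^(0.0127·12/12)
= 120.6224 · e^0.012700 = 120.6224 × 1.012781 = C$122.16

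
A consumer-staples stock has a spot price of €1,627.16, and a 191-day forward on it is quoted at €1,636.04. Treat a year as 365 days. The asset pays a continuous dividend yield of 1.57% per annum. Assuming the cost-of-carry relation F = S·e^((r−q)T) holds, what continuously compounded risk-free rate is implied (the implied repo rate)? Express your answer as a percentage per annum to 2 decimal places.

2.61%

From F = S·e^((r−q)T): (r − q) = ln(F/S)/T
ln(1636.04/1627.16) = ln(1.005457) = 0.005442
(r − q) = 0.005442 / (191/365) = 0.010400
r = ln(F/S)/T + q = 0.010400 + 0.0157 = 0.026100
r = 2.61%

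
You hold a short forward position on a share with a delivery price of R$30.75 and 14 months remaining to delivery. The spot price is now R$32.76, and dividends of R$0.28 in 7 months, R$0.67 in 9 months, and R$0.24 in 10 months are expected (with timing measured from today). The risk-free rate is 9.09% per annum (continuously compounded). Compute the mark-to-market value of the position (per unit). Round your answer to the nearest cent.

-R$3.99

PV(remaining dividends) I = 0.28·e^(−0.0909·7/12) + 0.67·e^(−0.0909·9/12) + 0.24·e^(−0.0909·10/12) = 1.1139
Current forward F = (S − I)·e^(rT) = (32.76 − 1.1139)·e^(0.0909·14/12) = 31.6461 × 1.111877 = 35.1866
Value (long) = (F − K)·e^(−rT) = (35.1866 − 30.75) × 0.899380 = 3.9902
Short position value = −(long value) = -R$3.99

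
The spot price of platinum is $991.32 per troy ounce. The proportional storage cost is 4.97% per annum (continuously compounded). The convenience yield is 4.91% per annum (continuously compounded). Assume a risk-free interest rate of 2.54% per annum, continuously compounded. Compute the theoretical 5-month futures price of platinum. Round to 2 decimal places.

$1,002.12 per troy ounce

Net carry = r + u − y = 0.0254 + 0.0497 − 0.0491 = 0.0260
F = S·e^((r+u−y)T) = 991.32 · e^(0.0260 × 5/12) = 991.32 · e^0.010833
= 991.32 × 1.010892 = $1,002.12 per troy ounce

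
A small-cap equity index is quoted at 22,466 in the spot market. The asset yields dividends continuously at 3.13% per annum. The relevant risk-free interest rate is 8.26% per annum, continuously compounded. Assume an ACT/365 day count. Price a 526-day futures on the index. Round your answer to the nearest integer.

24,190

F = S·e^((r − q)T) = 22466 · e^((0.0826 − 0.0313) × 526/365)
= 22466 · e^0.073928 = 22466 × 1.076729
F = 24,190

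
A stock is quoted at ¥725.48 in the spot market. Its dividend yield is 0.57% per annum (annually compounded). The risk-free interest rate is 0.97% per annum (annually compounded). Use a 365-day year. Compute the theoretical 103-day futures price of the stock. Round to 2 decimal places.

F = S · (1+r)^T / (1+q)^T
= 725.48 × 1.002728 / 1.001605 = 725.48 × 1.001121
F = ¥726.29

¥726.29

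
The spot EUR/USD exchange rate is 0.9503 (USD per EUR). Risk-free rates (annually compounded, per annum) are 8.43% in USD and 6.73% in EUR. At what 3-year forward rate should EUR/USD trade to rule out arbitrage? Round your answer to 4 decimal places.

0.9964

By covered interest parity, F = S · (1+r_USD)^T / (1+r_EUR)^T
= 0.9503 × 1.274819 / 1.215793 = 0.9503 × 1.048549
F = 0.9964 USD per EUR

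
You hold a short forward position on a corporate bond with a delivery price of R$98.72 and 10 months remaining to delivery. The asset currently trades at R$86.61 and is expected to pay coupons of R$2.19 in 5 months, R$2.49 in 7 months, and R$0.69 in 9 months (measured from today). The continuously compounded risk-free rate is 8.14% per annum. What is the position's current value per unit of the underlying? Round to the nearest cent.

R$10.78

PV(remaining coupons) I = 2.19·e^(−0.0814·5/12) + 2.49·e^(−0.0814·7/12) + 0.69·e^(−0.0814·9/12) = 5.1406
Current forward F = (S − I)·e^(rT) = (86.61 − 5.1406)·e^(0.0814·10/12) = 81.4694 × 1.070187 = 87.1875
Value (long) = (F − K)·e^(−rT) = (87.1875 − 98.72) × 0.934416 = -10.7762
Short position value = −(long value) = R$10.78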